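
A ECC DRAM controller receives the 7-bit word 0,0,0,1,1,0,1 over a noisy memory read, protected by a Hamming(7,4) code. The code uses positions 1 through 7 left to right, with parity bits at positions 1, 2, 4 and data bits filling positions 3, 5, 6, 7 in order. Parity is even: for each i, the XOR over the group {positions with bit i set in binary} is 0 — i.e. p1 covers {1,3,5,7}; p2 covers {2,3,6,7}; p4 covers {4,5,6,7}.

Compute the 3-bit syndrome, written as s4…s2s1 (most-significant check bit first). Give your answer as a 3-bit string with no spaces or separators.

110

s1 (pos 1,3,5,7): 0⊕0⊕1⊕1 = 0
s2 (pos 2,3,6,7): 0⊕0⊕0⊕1 = 1
s4 (pos 4,5,6,7): 1⊕1⊕0⊕1 = 1
Syndrome s4…s1 = 110 → error at position 6.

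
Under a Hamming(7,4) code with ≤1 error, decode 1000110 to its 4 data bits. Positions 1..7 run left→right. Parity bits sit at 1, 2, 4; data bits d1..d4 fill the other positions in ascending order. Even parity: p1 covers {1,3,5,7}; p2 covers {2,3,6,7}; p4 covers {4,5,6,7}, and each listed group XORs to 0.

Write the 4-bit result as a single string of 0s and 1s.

s1 (pos 1,3,5,7): 1⊕0⊕1⊕0 = 0
s2 (pos 2,3,6,7): 0⊕0⊕1⊕0 = 1
s4 (pos 4,5,6,7): 0⊕1⊕1⊕0 = 0
Syndrome s4…s1 = 010 → error at position 2.
Flip position 2: 1000110 → 1100110
Read data bits from positions 3,5,6,7: 0110

0110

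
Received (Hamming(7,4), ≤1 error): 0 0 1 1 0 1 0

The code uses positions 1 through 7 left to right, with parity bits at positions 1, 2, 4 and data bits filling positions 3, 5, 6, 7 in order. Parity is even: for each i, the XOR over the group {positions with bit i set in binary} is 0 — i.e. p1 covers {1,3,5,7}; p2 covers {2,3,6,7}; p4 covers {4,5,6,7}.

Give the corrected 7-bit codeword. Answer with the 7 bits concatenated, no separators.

1011010

s1 (pos 1,3,5,7): 0⊕1⊕0⊕0 = 1
s2 (pos 2,3,6,7): 0⊕1⊕1⊕0 = 0
s4 (pos 4,5,6,7): 1⊕0⊕1⊕0 = 0
Syndrome s4…s1 = 001 → error at position 1.
Flip position 1: 0011010 → 1011010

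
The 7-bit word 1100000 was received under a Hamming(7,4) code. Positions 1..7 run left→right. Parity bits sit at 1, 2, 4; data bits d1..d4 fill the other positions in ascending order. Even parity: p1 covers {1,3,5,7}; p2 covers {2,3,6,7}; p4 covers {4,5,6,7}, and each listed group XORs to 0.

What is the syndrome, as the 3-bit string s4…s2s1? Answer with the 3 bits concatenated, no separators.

s1 (pos 1,3,5,7): 1⊕0⊕0⊕0 = 1
s2 (pos 2,3,6,7): 1⊕0⊕0⊕0 = 1
s4 (pos 4,5,6,7): 0⊕0⊕0⊕0 = 0
Syndrome s4…s1 = 011 → error at position 3.

011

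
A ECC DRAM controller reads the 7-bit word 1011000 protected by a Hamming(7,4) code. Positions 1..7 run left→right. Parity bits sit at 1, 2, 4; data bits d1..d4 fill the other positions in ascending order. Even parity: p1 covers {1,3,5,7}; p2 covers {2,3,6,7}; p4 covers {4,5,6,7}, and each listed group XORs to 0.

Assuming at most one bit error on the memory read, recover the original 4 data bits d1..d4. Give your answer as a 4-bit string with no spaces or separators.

1010

s1 (pos 1,3,5,7): 1⊕1⊕0⊕0 = 0
s2 (pos 2,3,6,7): 0⊕1⊕0⊕0 = 1
s4 (pos 4,5,6,7): 1⊕0⊕0⊕0 = 1
Syndrome s4…s1 = 110 → error at position 6.
Flip position 6: 1011000 → 1011010
Read data bits from positions 3,5,6,7: 1010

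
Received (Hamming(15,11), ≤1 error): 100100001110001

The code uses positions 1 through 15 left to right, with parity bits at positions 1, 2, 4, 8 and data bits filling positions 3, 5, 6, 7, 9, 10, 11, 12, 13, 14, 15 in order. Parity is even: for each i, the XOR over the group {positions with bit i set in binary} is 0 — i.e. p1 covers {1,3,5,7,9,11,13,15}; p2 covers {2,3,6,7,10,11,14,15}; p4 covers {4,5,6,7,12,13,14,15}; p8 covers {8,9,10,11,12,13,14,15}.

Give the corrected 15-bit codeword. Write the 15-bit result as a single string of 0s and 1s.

110100001110001

s1 (pos 1,3,5,7,9,11,13,15): 1⊕0⊕0⊕0⊕1⊕1⊕0⊕1 = 0
s2 (pos 2,3,6,7,10,11,14,15): 0⊕0⊕0⊕0⊕1⊕1⊕0⊕1 = 1
s4 (pos 4,5,6,7,12,13,14,15): 1⊕0⊕0⊕0⊕0⊕0⊕0⊕1 = 0
s8 (pos 8,9,10,11,12,13,14,15): 0⊕1⊕1⊕1⊕0⊕0⊕0⊕1 = 0
Syndrome s8…s1 = 0010 → error at position 2.
Flip position 2: 100100001110001 → 110100001110001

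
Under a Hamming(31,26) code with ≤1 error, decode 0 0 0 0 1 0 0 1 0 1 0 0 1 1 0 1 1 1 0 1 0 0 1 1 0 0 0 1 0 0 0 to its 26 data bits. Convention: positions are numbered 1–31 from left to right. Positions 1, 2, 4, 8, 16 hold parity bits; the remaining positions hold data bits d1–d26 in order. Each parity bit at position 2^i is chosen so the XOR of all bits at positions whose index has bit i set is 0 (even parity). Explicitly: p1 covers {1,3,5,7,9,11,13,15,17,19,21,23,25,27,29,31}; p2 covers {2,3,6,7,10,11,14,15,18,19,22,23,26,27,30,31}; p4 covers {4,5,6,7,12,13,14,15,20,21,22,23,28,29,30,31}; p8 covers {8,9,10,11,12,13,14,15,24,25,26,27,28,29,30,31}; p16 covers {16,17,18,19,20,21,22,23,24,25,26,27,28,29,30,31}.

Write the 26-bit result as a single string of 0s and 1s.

s1 (pos 1,3,5,7,9,11,13,15,17,19,21,23,25,27,29,31): 0⊕0⊕1⊕0⊕0⊕0⊕1⊕0⊕1⊕0⊕0⊕1⊕0⊕0⊕0⊕0 = 0
s2 (pos 2,3,6,7,10,11,14,15,18,19,22,23,26,27,30,31): 0⊕0⊕0⊕0⊕1⊕0⊕1⊕0⊕1⊕0⊕0⊕1⊕0⊕0⊕0⊕0 = 0
s4 (pos 4,5,6,7,12,13,14,15,20,21,22,23,28,29,30,31): 0⊕1⊕0⊕0⊕0⊕1⊕1⊕0⊕1⊕0⊕0⊕1⊕1⊕0⊕0⊕0 = 0
s8 (pos 8,9,10,11,12,13,14,15,24,25,26,27,28,29,30,31): 1⊕0⊕1⊕0⊕0⊕1⊕1⊕0⊕1⊕0⊕0⊕0⊕1⊕0⊕0⊕0 = 0
s16 (pos 16,17,18,19,20,21,22,23,24,25,26,27,28,29,30,31): 1⊕1⊕1⊕0⊕1⊕0⊕0⊕1⊕1⊕0⊕0⊕0⊕1⊕0⊕0⊕0 = 1
Syndrome s16…s1 = 10000 → error at position 16.
Flip position 16: 0000100101001101110100110001000 → 0000100101001100110100110001000
Read data bits from positions 3,5,6,7,9,10,11,12,13,14,15,17,18,19,20,21,22,23,24,25,26,27,28,29,30,31: 01000100110110100110001000

01000100110110100110001000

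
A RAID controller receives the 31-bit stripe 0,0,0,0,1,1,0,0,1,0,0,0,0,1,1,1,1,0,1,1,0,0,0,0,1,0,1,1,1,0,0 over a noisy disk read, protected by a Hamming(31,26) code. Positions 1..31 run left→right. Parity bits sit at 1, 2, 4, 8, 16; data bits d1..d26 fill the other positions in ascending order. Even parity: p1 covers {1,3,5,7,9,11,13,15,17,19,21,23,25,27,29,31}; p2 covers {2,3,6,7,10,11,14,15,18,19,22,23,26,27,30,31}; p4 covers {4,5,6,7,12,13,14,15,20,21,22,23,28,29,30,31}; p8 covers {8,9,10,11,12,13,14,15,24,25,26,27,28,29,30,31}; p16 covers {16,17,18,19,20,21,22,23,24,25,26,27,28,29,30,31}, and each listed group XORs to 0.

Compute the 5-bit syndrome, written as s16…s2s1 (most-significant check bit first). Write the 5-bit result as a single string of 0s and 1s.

s1 (pos 1,3,5,7,9,11,13,15,17,19,21,23,25,27,29,31): 0⊕0⊕1⊕0⊕1⊕0⊕0⊕1⊕1⊕1⊕0⊕0⊕1⊕1⊕1⊕0 = 0
s2 (pos 2,3,6,7,10,11,14,15,18,19,22,23,26,27,30,31): 0⊕0⊕1⊕0⊕0⊕0⊕1⊕1⊕0⊕1⊕0⊕0⊕0⊕1⊕0⊕0 = 1
s4 (pos 4,5,6,7,12,13,14,15,20,21,22,23,28,29,30,31): 0⊕1⊕1⊕0⊕0⊕0⊕1⊕1⊕1⊕0⊕0⊕0⊕1⊕1⊕0⊕0 = 1
s8 (pos 8,9,10,11,12,13,14,15,24,25,26,27,28,29,30,31): 0⊕1⊕0⊕0⊕0⊕0⊕1⊕1⊕0⊕1⊕0⊕1⊕1⊕1⊕0⊕0 = 1
s16 (pos 16,17,18,19,20,21,22,23,24,25,26,27,28,29,30,31): 1⊕1⊕0⊕1⊕1⊕0⊕0⊕0⊕0⊕1⊕0⊕1⊕1⊕1⊕0⊕0 = 0
Syndrome s16…s1 = 01110 → error at position 14.

01110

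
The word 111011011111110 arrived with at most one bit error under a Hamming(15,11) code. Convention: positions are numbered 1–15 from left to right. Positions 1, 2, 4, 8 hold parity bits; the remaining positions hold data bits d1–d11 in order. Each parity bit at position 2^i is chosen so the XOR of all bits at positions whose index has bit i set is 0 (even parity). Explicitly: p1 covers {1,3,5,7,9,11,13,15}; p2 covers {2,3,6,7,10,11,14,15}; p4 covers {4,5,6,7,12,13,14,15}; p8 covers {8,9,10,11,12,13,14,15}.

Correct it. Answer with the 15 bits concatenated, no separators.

s1 (pos 1,3,5,7,9,11,13,15): 1⊕1⊕1⊕0⊕1⊕1⊕1⊕0 = 0
s2 (pos 2,3,6,7,10,11,14,15): 1⊕1⊕1⊕0⊕1⊕1⊕1⊕0 = 0
s4 (pos 4,5,6,7,12,13,14,15): 0⊕1⊕1⊕0⊕1⊕1⊕1⊕0 = 1
s8 (pos 8,9,10,11,12,13,14,15): 1⊕1⊕1⊕1⊕1⊕1⊕1⊕0 = 1
Syndrome s8…s1 = 1100 → error at position 12.
Flip position 12: 111011011111110 → 111011011110110

111011011110110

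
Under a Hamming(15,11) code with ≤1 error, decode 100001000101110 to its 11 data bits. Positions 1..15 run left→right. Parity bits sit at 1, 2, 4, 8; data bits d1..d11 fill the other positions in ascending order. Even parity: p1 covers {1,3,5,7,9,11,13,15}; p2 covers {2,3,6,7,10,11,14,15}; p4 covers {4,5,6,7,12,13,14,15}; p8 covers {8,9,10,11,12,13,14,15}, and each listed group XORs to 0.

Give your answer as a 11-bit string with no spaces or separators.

00100101110

s1 (pos 1,3,5,7,9,11,13,15): 1⊕0⊕0⊕0⊕0⊕0⊕1⊕0 = 0
s2 (pos 2,3,6,7,10,11,14,15): 0⊕0⊕1⊕0⊕1⊕0⊕1⊕0 = 1
s4 (pos 4,5,6,7,12,13,14,15): 0⊕0⊕1⊕0⊕1⊕1⊕1⊕0 = 0
s8 (pos 8,9,10,11,12,13,14,15): 0⊕0⊕1⊕0⊕1⊕1⊕1⊕0 = 0
Syndrome s8…s1 = 0010 → error at position 2.
Flip position 2: 100001000101110 → 110001000101110
Read data bits from positions 3,5,6,7,9,10,11,12,13,14,15: 00100101110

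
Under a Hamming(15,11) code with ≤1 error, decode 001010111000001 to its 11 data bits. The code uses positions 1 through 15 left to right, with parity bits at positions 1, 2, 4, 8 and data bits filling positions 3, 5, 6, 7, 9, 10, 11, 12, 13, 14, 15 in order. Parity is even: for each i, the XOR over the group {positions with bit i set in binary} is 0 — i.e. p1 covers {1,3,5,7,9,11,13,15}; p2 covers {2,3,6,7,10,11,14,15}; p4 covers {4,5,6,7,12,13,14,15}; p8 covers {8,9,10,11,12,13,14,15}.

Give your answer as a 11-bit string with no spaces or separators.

11011000000

s1 (pos 1,3,5,7,9,11,13,15): 0⊕1⊕1⊕1⊕1⊕0⊕0⊕1 = 1
s2 (pos 2,3,6,7,10,11,14,15): 0⊕1⊕0⊕1⊕0⊕0⊕0⊕1 = 1
s4 (pos 4,5,6,7,12,13,14,15): 0⊕1⊕0⊕1⊕0⊕0⊕0⊕1 = 1
s8 (pos 8,9,10,11,12,13,14,15): 1⊕1⊕0⊕0⊕0⊕0⊕0⊕1 = 1
Syndrome s8…s1 = 1111 → error at position 15.
Flip position 15: 001010111000001 → 001010111000000
Read data bits from positions 3,5,6,7,9,10,11,12,13,14,15: 11011000000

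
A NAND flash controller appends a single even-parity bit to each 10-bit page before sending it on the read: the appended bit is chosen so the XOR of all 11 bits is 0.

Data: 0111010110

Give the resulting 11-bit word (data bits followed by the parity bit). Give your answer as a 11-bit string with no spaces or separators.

XOR of the 10 data bits: 0⊕1⊕1⊕1⊕0⊕1⊕0⊕1⊕1⊕0 = 0
Parity bit = 0 (so all 11 bits XOR to 0).

01110101100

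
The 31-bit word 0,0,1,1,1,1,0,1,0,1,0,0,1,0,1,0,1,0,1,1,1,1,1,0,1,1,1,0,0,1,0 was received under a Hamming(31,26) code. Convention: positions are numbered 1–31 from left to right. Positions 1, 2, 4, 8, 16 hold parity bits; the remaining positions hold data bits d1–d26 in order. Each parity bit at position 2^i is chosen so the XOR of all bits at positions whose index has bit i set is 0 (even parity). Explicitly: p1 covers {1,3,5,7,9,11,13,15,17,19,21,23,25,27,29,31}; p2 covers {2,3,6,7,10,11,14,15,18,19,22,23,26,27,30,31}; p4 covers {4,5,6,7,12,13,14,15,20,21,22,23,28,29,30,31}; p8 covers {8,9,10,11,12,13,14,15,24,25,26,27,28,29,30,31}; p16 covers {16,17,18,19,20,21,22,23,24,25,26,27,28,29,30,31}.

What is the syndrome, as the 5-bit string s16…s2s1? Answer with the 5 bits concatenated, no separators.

s1 (pos 1,3,5,7,9,11,13,15,17,19,21,23,25,27,29,31): 0⊕1⊕1⊕0⊕0⊕0⊕1⊕1⊕1⊕1⊕1⊕1⊕1⊕1⊕0⊕0 = 0
s2 (pos 2,3,6,7,10,11,14,15,18,19,22,23,26,27,30,31): 0⊕1⊕1⊕0⊕1⊕0⊕0⊕1⊕0⊕1⊕1⊕1⊕1⊕1⊕1⊕0 = 0
s4 (pos 4,5,6,7,12,13,14,15,20,21,22,23,28,29,30,31): 1⊕1⊕1⊕0⊕0⊕1⊕0⊕1⊕1⊕1⊕1⊕1⊕0⊕0⊕1⊕0 = 0
s8 (pos 8,9,10,11,12,13,14,15,24,25,26,27,28,29,30,31): 1⊕0⊕1⊕0⊕0⊕1⊕0⊕1⊕0⊕1⊕1⊕1⊕0⊕0⊕1⊕0 = 0
s16 (pos 16,17,18,19,20,21,22,23,24,25,26,27,28,29,30,31): 0⊕1⊕0⊕1⊕1⊕1⊕1⊕1⊕0⊕1⊕1⊕1⊕0⊕0⊕1⊕0 = 0
Syndrome s16…s1 = 00000 → no error.

00000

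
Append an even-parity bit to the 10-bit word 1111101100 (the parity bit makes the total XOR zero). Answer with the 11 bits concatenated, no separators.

11111011001

XOR of the 10 data bits: 1⊕1⊕1⊕1⊕1⊕0⊕1⊕1⊕0⊕0 = 1
Parity bit = 1 (so all 11 bits XOR to 0).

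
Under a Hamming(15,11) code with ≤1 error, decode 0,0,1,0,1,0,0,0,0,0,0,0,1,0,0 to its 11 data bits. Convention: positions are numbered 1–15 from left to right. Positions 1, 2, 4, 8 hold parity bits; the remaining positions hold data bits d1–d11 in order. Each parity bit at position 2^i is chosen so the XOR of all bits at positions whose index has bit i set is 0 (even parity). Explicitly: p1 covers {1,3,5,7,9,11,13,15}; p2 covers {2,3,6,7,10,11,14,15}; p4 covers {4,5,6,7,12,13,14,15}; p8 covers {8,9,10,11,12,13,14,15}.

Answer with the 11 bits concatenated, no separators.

s1 (pos 1,3,5,7,9,11,13,15): 0⊕1⊕1⊕0⊕0⊕0⊕1⊕0 = 1
s2 (pos 2,3,6,7,10,11,14,15): 0⊕1⊕0⊕0⊕0⊕0⊕0⊕0 = 1
s4 (pos 4,5,6,7,12,13,14,15): 0⊕1⊕0⊕0⊕0⊕1⊕0⊕0 = 0
s8 (pos 8,9,10,11,12,13,14,15): 0⊕0⊕0⊕0⊕0⊕1⊕0⊕0 = 1
Syndrome s8…s1 = 1011 → error at position 11.
Flip position 11: 001010000000100 → 001010000010100
Read data bits from positions 3,5,6,7,9,10,11,12,13,14,15: 11000010100

11000010100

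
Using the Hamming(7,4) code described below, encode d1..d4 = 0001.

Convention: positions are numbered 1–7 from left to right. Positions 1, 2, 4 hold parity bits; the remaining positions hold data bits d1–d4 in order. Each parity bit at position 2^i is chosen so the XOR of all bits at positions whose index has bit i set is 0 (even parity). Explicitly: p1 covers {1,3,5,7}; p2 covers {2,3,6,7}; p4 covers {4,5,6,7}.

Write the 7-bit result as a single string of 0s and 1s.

Place data at non-parity positions: p1 p2 0 p4 0 0 1
p1 (pos 1,3,5,7): XOR of data positions = 0⊕0⊕1 = 1
p2 (pos 2,3,6,7): XOR of data positions = 0⊕0⊕1 = 1
p4 (pos 4,5,6,7): XOR of data positions = 0⊕0⊕1 = 1
Codeword: 1101001

1101001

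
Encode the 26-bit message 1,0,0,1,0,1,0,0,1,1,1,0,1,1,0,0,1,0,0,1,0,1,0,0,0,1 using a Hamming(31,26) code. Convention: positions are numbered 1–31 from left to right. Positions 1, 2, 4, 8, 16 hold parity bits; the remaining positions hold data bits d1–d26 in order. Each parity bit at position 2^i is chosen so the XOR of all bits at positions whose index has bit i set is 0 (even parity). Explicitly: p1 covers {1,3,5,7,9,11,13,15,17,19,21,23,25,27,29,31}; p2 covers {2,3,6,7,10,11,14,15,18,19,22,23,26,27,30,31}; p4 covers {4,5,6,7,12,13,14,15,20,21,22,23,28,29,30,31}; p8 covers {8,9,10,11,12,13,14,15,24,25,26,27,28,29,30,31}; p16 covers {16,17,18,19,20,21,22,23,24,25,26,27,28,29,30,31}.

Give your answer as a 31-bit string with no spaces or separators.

0010001101001110011001001010001

Place data at non-parity positions: p1 p2 1 p4 0 0 1 p8 0 1 0 0 1 1 1 p16 0 1 1 0 0 1 0 0 1 0 1 0 0 0 1
p1 (pos 1,3,5,7,9,11,13,15,17,19,21,23,25,27,29,31): XOR of data positions = 1⊕0⊕1⊕0⊕0⊕1⊕1⊕0⊕1⊕0⊕0⊕1⊕1⊕0⊕1 = 0
p2 (pos 2,3,6,7,10,11,14,15,18,19,22,23,26,27,30,31): XOR of data positions = 1⊕0⊕1⊕1⊕0⊕1⊕1⊕1⊕1⊕1⊕0⊕0⊕1⊕0⊕1 = 0
p4 (pos 4,5,6,7,12,13,14,15,20,21,22,23,28,29,30,31): XOR of data positions = 0⊕0⊕1⊕0⊕1⊕1⊕1⊕0⊕0⊕1⊕0⊕0⊕0⊕0⊕1 = 0
p8 (pos 8,9,10,11,12,13,14,15,24,25,26,27,28,29,30,31): XOR of data positions = 0⊕1⊕0⊕0⊕1⊕1⊕1⊕0⊕1⊕0⊕1⊕0⊕0⊕0⊕1 = 1
p16 (pos 16,17,18,19,20,21,22,23,24,25,26,27,28,29,30,31): XOR of data positions = 0⊕1⊕1⊕0⊕0⊕1⊕0⊕0⊕1⊕0⊕1⊕0⊕0⊕0⊕1 = 0
Codeword: 0010001101001110011001001010001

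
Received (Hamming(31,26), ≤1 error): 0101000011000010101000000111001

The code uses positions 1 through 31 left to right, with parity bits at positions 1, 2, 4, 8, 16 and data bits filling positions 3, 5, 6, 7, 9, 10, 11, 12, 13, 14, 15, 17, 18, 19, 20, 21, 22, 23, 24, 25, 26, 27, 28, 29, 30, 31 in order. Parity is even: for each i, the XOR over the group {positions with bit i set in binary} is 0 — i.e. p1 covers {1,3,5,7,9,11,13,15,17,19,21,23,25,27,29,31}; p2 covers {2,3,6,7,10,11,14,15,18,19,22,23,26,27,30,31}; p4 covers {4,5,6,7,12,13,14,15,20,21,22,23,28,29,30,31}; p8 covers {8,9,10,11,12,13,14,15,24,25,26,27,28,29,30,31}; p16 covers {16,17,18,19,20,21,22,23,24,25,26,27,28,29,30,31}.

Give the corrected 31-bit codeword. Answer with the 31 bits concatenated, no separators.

0101000010000010101000000111001

s1 (pos 1,3,5,7,9,11,13,15,17,19,21,23,25,27,29,31): 0⊕0⊕0⊕0⊕1⊕0⊕0⊕1⊕1⊕1⊕0⊕0⊕0⊕1⊕0⊕1 = 0
s2 (pos 2,3,6,7,10,11,14,15,18,19,22,23,26,27,30,31): 1⊕0⊕0⊕0⊕1⊕0⊕0⊕1⊕0⊕1⊕0⊕0⊕1⊕1⊕0⊕1 = 1
s4 (pos 4,5,6,7,12,13,14,15,20,21,22,23,28,29,30,31): 1⊕0⊕0⊕0⊕0⊕0⊕0⊕1⊕0⊕0⊕0⊕0⊕1⊕0⊕0⊕1 = 0
s8 (pos 8,9,10,11,12,13,14,15,24,25,26,27,28,29,30,31): 0⊕1⊕1⊕0⊕0⊕0⊕0⊕1⊕0⊕0⊕1⊕1⊕1⊕0⊕0⊕1 = 1
s16 (pos 16,17,18,19,20,21,22,23,24,25,26,27,28,29,30,31): 0⊕1⊕0⊕1⊕0⊕0⊕0⊕0⊕0⊕0⊕1⊕1⊕1⊕0⊕0⊕1 = 0
Syndrome s16…s1 = 01010 → error at position 10.
Flip position 10: 0101000011000010101000000111001 → 0101000010000010101000000111001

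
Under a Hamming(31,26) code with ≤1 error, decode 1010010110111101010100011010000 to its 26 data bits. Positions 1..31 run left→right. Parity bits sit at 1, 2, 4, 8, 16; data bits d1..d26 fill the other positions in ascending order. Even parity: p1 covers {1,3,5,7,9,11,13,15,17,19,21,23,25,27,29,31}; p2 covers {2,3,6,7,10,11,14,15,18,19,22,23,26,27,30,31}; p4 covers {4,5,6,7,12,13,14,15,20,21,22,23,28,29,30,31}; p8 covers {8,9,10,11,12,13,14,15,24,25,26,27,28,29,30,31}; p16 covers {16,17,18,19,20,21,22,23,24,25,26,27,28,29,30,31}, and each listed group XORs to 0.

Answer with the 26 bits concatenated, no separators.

10101011010010100011010000

s1 (pos 1,3,5,7,9,11,13,15,17,19,21,23,25,27,29,31): 1⊕1⊕0⊕0⊕1⊕1⊕1⊕0⊕0⊕0⊕0⊕0⊕1⊕1⊕0⊕0 = 1
s2 (pos 2,3,6,7,10,11,14,15,18,19,22,23,26,27,30,31): 0⊕1⊕1⊕0⊕0⊕1⊕1⊕0⊕1⊕0⊕0⊕0⊕0⊕1⊕0⊕0 = 0
s4 (pos 4,5,6,7,12,13,14,15,20,21,22,23,28,29,30,31): 0⊕0⊕1⊕0⊕1⊕1⊕1⊕0⊕1⊕0⊕0⊕0⊕0⊕0⊕0⊕0 = 1
s8 (pos 8,9,10,11,12,13,14,15,24,25,26,27,28,29,30,31): 1⊕1⊕0⊕1⊕1⊕1⊕1⊕0⊕1⊕1⊕0⊕1⊕0⊕0⊕0⊕0 = 1
s16 (pos 16,17,18,19,20,21,22,23,24,25,26,27,28,29,30,31): 1⊕0⊕1⊕0⊕1⊕0⊕0⊕0⊕1⊕1⊕0⊕1⊕0⊕0⊕0⊕0 = 0
Syndrome s16…s1 = 01101 → error at position 13.
Flip position 13: 1010010110111101010100011010000 → 1010010110110101010100011010000
Read data bits from positions 3,5,6,7,9,10,11,12,13,14,15,17,18,19,20,21,22,23,24,25,26,27,28,29,30,31: 10101011010010100011010000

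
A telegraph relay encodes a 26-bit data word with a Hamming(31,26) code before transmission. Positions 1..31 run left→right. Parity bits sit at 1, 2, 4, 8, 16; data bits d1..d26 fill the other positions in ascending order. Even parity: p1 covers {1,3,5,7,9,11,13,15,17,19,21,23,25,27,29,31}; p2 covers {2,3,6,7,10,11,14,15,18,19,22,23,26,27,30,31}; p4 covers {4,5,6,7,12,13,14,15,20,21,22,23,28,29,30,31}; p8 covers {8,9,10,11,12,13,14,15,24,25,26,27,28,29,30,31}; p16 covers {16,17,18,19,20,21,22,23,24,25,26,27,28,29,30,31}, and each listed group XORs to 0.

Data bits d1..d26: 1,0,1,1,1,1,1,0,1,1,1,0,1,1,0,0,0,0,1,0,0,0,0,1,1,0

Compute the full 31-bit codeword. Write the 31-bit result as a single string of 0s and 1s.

0011011111101111011000010000110

Place data at non-parity positions: p1 p2 1 p4 0 1 1 p8 1 1 1 0 1 1 1 p16 0 1 1 0 0 0 0 1 0 0 0 0 1 1 0
p1 (pos 1,3,5,7,9,11,13,15,17,19,21,23,25,27,29,31): XOR of data positions = 1⊕0⊕1⊕1⊕1⊕1⊕1⊕0⊕1⊕0⊕0⊕0⊕0⊕1⊕0 = 0
p2 (pos 2,3,6,7,10,11,14,15,18,19,22,23,26,27,30,31): XOR of data positions = 1⊕1⊕1⊕1⊕1⊕1⊕1⊕1⊕1⊕0⊕0⊕0⊕0⊕1⊕0 = 0
p4 (pos 4,5,6,7,12,13,14,15,20,21,22,23,28,29,30,31): XOR of data positions = 0⊕1⊕1⊕0⊕1⊕1⊕1⊕0⊕0⊕0⊕0⊕0⊕1⊕1⊕0 = 1
p8 (pos 8,9,10,11,12,13,14,15,24,25,26,27,28,29,30,31): XOR of data positions = 1⊕1⊕1⊕0⊕1⊕1⊕1⊕1⊕0⊕0⊕0⊕0⊕1⊕1⊕0 = 1
p16 (pos 16,17,18,19,20,21,22,23,24,25,26,27,28,29,30,31): XOR of data positions = 0⊕1⊕1⊕0⊕0⊕0⊕0⊕1⊕0⊕0⊕0⊕0⊕1⊕1⊕0 = 1
Codeword: 0011011111101111011000010000110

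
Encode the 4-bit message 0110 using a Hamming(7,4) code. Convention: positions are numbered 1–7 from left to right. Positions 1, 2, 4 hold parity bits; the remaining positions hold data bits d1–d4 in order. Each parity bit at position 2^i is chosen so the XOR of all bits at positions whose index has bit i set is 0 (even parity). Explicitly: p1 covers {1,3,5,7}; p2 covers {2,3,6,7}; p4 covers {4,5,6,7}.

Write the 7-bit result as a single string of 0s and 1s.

1100110

Place data at non-parity positions: p1 p2 0 p4 1 1 0
p1 (pos 1,3,5,7): XOR of data positions = 0⊕1⊕0 = 1
p2 (pos 2,3,6,7): XOR of data positions = 0⊕1⊕0 = 1
p4 (pos 4,5,6,7): XOR of data positions = 1⊕1⊕0 = 0
Codeword: 1100110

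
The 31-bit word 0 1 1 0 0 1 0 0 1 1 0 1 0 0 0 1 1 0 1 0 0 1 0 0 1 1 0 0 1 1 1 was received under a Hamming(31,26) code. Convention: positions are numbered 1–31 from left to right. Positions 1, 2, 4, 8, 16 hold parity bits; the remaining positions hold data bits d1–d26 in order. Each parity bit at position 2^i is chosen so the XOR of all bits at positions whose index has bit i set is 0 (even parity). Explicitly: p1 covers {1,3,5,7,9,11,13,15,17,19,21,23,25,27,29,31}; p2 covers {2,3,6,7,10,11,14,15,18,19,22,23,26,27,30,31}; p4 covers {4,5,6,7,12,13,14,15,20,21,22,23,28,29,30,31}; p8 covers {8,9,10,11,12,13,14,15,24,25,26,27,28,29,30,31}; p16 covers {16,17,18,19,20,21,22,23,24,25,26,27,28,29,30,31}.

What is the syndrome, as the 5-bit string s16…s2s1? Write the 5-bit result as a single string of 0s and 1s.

s1 (pos 1,3,5,7,9,11,13,15,17,19,21,23,25,27,29,31): 0⊕1⊕0⊕0⊕1⊕0⊕0⊕0⊕1⊕1⊕0⊕0⊕1⊕0⊕1⊕1 = 1
s2 (pos 2,3,6,7,10,11,14,15,18,19,22,23,26,27,30,31): 1⊕1⊕1⊕0⊕1⊕0⊕0⊕0⊕0⊕1⊕1⊕0⊕1⊕0⊕1⊕1 = 1
s4 (pos 4,5,6,7,12,13,14,15,20,21,22,23,28,29,30,31): 0⊕0⊕1⊕0⊕1⊕0⊕0⊕0⊕0⊕0⊕1⊕0⊕0⊕1⊕1⊕1 = 0
s8 (pos 8,9,10,11,12,13,14,15,24,25,26,27,28,29,30,31): 0⊕1⊕1⊕0⊕1⊕0⊕0⊕0⊕0⊕1⊕1⊕0⊕0⊕1⊕1⊕1 = 0
s16 (pos 16,17,18,19,20,21,22,23,24,25,26,27,28,29,30,31): 1⊕1⊕0⊕1⊕0⊕0⊕1⊕0⊕0⊕1⊕1⊕0⊕0⊕1⊕1⊕1 = 1
Syndrome s16…s1 = 10011 → error at position 19.

10011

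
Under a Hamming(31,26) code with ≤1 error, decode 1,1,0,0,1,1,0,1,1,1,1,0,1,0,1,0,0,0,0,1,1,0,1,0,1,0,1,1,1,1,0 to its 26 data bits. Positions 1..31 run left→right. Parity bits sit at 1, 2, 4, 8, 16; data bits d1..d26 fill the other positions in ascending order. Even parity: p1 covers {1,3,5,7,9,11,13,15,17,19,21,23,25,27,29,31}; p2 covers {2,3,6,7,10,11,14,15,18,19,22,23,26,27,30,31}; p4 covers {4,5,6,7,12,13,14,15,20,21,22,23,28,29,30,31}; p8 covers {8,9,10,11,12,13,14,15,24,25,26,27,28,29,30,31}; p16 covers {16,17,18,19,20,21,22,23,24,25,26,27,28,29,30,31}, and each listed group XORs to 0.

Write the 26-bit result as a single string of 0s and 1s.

01100110101000110101011110

s1 (pos 1,3,5,7,9,11,13,15,17,19,21,23,25,27,29,31): 1⊕0⊕1⊕0⊕1⊕1⊕1⊕1⊕0⊕0⊕1⊕1⊕1⊕1⊕1⊕0 = 1
s2 (pos 2,3,6,7,10,11,14,15,18,19,22,23,26,27,30,31): 1⊕0⊕1⊕0⊕1⊕1⊕0⊕1⊕0⊕0⊕0⊕1⊕0⊕1⊕1⊕0 = 0
s4 (pos 4,5,6,7,12,13,14,15,20,21,22,23,28,29,30,31): 0⊕1⊕1⊕0⊕0⊕1⊕0⊕1⊕1⊕1⊕0⊕1⊕1⊕1⊕1⊕0 = 0
s8 (pos 8,9,10,11,12,13,14,15,24,25,26,27,28,29,30,31): 1⊕1⊕1⊕1⊕0⊕1⊕0⊕1⊕0⊕1⊕0⊕1⊕1⊕1⊕1⊕0 = 1
s16 (pos 16,17,18,19,20,21,22,23,24,25,26,27,28,29,30,31): 0⊕0⊕0⊕0⊕1⊕1⊕0⊕1⊕0⊕1⊕0⊕1⊕1⊕1⊕1⊕0 = 0
Syndrome s16…s1 = 01001 → error at position 9.
Flip position 9: 1100110111101010000110101011110 → 1100110101101010000110101011110
Read data bits from positions 3,5,6,7,9,10,11,12,13,14,15,17,18,19,20,21,22,23,24,25,26,27,28,29,30,31: 01100110101000110101011110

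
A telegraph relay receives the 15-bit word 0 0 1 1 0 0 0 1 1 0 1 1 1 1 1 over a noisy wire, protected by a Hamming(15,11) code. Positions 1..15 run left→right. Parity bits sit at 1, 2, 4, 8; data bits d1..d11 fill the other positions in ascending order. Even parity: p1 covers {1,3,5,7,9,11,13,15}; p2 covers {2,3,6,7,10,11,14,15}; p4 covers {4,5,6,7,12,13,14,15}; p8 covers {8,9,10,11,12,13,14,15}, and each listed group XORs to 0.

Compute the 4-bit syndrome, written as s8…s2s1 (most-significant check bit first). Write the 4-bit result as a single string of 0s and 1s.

s1 (pos 1,3,5,7,9,11,13,15): 0⊕1⊕0⊕0⊕1⊕1⊕1⊕1 = 1
s2 (pos 2,3,6,7,10,11,14,15): 0⊕1⊕0⊕0⊕0⊕1⊕1⊕1 = 0
s4 (pos 4,5,6,7,12,13,14,15): 1⊕0⊕0⊕0⊕1⊕1⊕1⊕1 = 1
s8 (pos 8,9,10,11,12,13,14,15): 1⊕1⊕0⊕1⊕1⊕1⊕1⊕1 = 1
Syndrome s8…s1 = 1101 → error at position 13.

1101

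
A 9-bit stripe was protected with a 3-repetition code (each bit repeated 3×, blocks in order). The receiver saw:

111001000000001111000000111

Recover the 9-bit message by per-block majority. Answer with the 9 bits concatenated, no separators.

100001001

Block 1 (111): 3 ones → 1
Block 2 (001): 1 one → 0
Block 3 (000): 0 ones → 0
Block 4 (000): 0 ones → 0
Block 5 (001): 1 one → 0
Block 6 (111): 3 ones → 1
Block 7 (000): 0 ones → 0
Block 8 (000): 0 ones → 0
Block 9 (111): 3 ones → 1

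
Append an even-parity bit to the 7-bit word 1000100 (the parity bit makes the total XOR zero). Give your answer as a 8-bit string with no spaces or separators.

XOR of the 7 data bits: 1⊕0⊕0⊕0⊕1⊕0⊕0 = 0
Parity bit = 0 (so all 8 bits XOR to 0).

10001000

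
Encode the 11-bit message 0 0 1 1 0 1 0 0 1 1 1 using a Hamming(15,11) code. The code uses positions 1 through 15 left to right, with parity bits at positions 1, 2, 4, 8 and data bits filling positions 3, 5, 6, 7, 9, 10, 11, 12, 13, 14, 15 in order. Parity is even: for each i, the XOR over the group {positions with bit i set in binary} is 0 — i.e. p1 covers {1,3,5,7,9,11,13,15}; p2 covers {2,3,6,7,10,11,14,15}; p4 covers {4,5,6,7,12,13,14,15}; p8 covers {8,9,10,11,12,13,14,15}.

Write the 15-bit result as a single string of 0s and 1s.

110101100100111

Place data at non-parity positions: p1 p2 0 p4 0 1 1 p8 0 1 0 0 1 1 1
p1 (pos 1,3,5,7,9,11,13,15): XOR of data positions = 0⊕0⊕1⊕0⊕0⊕1⊕1 = 1
p2 (pos 2,3,6,7,10,11,14,15): XOR of data positions = 0⊕1⊕1⊕1⊕0⊕1⊕1 = 1
p4 (pos 4,5,6,7,12,13,14,15): XOR of data positions = 0⊕1⊕1⊕0⊕1⊕1⊕1 = 1
p8 (pos 8,9,10,11,12,13,14,15): XOR of data positions = 0⊕1⊕0⊕0⊕1⊕1⊕1 = 0
Codeword: 110101100100111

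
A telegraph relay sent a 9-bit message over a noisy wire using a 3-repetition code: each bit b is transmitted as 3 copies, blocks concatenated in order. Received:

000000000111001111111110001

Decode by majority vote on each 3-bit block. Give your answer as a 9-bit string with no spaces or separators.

000101110

Block 1 (000): 0 ones → 0
Block 2 (000): 0 ones → 0
Block 3 (000): 0 ones → 0
Block 4 (111): 3 ones → 1
Block 5 (001): 1 one → 0
Block 6 (111): 3 ones → 1
Block 7 (111): 3 ones → 1
Block 8 (110): 2 ones → 1
Block 9 (001): 1 one → 0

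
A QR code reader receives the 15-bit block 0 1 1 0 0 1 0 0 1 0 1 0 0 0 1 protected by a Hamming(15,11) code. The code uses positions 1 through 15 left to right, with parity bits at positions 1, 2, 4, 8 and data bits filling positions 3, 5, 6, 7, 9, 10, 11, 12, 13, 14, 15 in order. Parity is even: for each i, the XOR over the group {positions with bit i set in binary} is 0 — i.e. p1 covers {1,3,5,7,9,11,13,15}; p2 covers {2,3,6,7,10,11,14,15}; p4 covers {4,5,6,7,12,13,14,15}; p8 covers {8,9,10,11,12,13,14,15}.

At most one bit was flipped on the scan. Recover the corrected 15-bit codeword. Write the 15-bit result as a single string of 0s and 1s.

011001001110001

s1 (pos 1,3,5,7,9,11,13,15): 0⊕1⊕0⊕0⊕1⊕1⊕0⊕1 = 0
s2 (pos 2,3,6,7,10,11,14,15): 1⊕1⊕1⊕0⊕0⊕1⊕0⊕1 = 1
s4 (pos 4,5,6,7,12,13,14,15): 0⊕0⊕1⊕0⊕0⊕0⊕0⊕1 = 0
s8 (pos 8,9,10,11,12,13,14,15): 0⊕1⊕0⊕1⊕0⊕0⊕0⊕1 = 1
Syndrome s8…s1 = 1010 → error at position 10.
Flip position 10: 011001001010001 → 011001001110001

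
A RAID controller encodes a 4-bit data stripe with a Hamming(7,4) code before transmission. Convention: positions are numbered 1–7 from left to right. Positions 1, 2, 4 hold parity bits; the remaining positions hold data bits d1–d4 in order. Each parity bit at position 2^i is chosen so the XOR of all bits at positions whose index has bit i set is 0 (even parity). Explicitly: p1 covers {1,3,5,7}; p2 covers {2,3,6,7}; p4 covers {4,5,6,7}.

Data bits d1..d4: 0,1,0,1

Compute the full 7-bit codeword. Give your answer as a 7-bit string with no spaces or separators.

Place data at non-parity positions: p1 p2 0 p4 1 0 1
p1 (pos 1,3,5,7): XOR of data positions = 0⊕1⊕1 = 0
p2 (pos 2,3,6,7): XOR of data positions = 0⊕0⊕1 = 1
p4 (pos 4,5,6,7): XOR of data positions = 1⊕0⊕1 = 0
Codeword: 0100101

0100101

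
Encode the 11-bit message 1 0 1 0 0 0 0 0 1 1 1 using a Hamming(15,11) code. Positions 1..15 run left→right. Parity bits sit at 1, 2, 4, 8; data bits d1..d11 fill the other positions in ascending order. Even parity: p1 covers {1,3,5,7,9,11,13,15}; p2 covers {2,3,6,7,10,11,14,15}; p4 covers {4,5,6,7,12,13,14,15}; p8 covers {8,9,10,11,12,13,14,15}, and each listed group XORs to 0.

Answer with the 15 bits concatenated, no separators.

Place data at non-parity positions: p1 p2 1 p4 0 1 0 p8 0 0 0 0 1 1 1
p1 (pos 1,3,5,7,9,11,13,15): XOR of data positions = 1⊕0⊕0⊕0⊕0⊕1⊕1 = 1
p2 (pos 2,3,6,7,10,11,14,15): XOR of data positions = 1⊕1⊕0⊕0⊕0⊕1⊕1 = 0
p4 (pos 4,5,6,7,12,13,14,15): XOR of data positions = 0⊕1⊕0⊕0⊕1⊕1⊕1 = 0
p8 (pos 8,9,10,11,12,13,14,15): XOR of data positions = 0⊕0⊕0⊕0⊕1⊕1⊕1 = 1
Codeword: 101001010000111

101001010000111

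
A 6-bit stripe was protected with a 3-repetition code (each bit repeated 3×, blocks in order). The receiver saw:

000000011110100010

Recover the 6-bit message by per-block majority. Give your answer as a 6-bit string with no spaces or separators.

Block 1 (000): 0 ones → 0
Block 2 (000): 0 ones → 0
Block 3 (011): 2 ones → 1
Block 4 (110): 2 ones → 1
Block 5 (100): 1 one → 0
Block 6 (010): 1 one → 0

001100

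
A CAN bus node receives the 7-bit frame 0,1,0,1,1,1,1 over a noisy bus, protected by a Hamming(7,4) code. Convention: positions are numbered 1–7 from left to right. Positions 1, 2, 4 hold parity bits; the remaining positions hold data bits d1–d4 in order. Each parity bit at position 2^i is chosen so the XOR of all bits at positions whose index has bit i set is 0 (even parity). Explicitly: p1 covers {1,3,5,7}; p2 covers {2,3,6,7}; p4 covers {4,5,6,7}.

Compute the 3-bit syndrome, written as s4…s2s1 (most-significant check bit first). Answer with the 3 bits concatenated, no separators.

s1 (pos 1,3,5,7): 0⊕0⊕1⊕1 = 0
s2 (pos 2,3,6,7): 1⊕0⊕1⊕1 = 1
s4 (pos 4,5,6,7): 1⊕1⊕1⊕1 = 0
Syndrome s4…s1 = 010 → error at position 2.

010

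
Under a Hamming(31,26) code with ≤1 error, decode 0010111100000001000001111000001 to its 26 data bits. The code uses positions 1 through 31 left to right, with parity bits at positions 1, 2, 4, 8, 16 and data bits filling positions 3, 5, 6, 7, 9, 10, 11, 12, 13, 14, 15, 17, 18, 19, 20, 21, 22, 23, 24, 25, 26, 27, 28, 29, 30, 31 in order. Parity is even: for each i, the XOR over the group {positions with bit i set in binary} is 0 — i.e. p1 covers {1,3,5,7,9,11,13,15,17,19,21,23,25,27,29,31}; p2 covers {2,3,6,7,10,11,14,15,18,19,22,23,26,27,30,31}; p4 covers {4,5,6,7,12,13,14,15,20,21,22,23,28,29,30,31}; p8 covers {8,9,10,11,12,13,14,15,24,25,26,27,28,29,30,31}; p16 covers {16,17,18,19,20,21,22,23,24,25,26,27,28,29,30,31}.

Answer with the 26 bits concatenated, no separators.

11110000000000001111000001

s1 (pos 1,3,5,7,9,11,13,15,17,19,21,23,25,27,29,31): 0⊕1⊕1⊕1⊕0⊕0⊕0⊕0⊕0⊕0⊕0⊕1⊕1⊕0⊕0⊕1 = 0
s2 (pos 2,3,6,7,10,11,14,15,18,19,22,23,26,27,30,31): 0⊕1⊕1⊕1⊕0⊕0⊕0⊕0⊕0⊕0⊕1⊕1⊕0⊕0⊕0⊕1 = 0
s4 (pos 4,5,6,7,12,13,14,15,20,21,22,23,28,29,30,31): 0⊕1⊕1⊕1⊕0⊕0⊕0⊕0⊕0⊕0⊕1⊕1⊕0⊕0⊕0⊕1 = 0
s8 (pos 8,9,10,11,12,13,14,15,24,25,26,27,28,29,30,31): 1⊕0⊕0⊕0⊕0⊕0⊕0⊕0⊕1⊕1⊕0⊕0⊕0⊕0⊕0⊕1 = 0
s16 (pos 16,17,18,19,20,21,22,23,24,25,26,27,28,29,30,31): 1⊕0⊕0⊕0⊕0⊕0⊕1⊕1⊕1⊕1⊕0⊕0⊕0⊕0⊕0⊕1 = 0
Syndrome s16…s1 = 00000 → no error.
Read data bits from positions 3,5,6,7,9,10,11,12,13,14,15,17,18,19,20,21,22,23,24,25,26,27,28,29,30,31: 11110000000000001111000001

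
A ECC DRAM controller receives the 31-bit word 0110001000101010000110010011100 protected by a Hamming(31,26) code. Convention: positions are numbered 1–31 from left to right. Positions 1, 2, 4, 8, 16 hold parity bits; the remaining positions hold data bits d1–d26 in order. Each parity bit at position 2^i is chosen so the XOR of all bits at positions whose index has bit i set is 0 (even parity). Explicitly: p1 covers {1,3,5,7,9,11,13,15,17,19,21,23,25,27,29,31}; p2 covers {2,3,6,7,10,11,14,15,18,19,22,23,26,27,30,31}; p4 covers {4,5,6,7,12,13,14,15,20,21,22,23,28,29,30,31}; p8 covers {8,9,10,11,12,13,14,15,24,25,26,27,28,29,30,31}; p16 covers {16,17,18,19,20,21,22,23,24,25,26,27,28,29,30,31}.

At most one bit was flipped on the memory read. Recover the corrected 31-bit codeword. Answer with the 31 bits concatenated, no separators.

0110001000111010000110010011100

s1 (pos 1,3,5,7,9,11,13,15,17,19,21,23,25,27,29,31): 0⊕1⊕0⊕1⊕0⊕1⊕1⊕1⊕0⊕0⊕1⊕0⊕0⊕1⊕1⊕0 = 0
s2 (pos 2,3,6,7,10,11,14,15,18,19,22,23,26,27,30,31): 1⊕1⊕0⊕1⊕0⊕1⊕0⊕1⊕0⊕0⊕0⊕0⊕0⊕1⊕0⊕0 = 0
s4 (pos 4,5,6,7,12,13,14,15,20,21,22,23,28,29,30,31): 0⊕0⊕0⊕1⊕0⊕1⊕0⊕1⊕1⊕1⊕0⊕0⊕1⊕1⊕0⊕0 = 1
s8 (pos 8,9,10,11,12,13,14,15,24,25,26,27,28,29,30,31): 0⊕0⊕0⊕1⊕0⊕1⊕0⊕1⊕1⊕0⊕0⊕1⊕1⊕1⊕0⊕0 = 1
s16 (pos 16,17,18,19,20,21,22,23,24,25,26,27,28,29,30,31): 0⊕0⊕0⊕0⊕1⊕1⊕0⊕0⊕1⊕0⊕0⊕1⊕1⊕1⊕0⊕0 = 0
Syndrome s16…s1 = 01100 → error at position 12.
Flip position 12: 0110001000101010000110010011100 → 0110001000111010000110010011100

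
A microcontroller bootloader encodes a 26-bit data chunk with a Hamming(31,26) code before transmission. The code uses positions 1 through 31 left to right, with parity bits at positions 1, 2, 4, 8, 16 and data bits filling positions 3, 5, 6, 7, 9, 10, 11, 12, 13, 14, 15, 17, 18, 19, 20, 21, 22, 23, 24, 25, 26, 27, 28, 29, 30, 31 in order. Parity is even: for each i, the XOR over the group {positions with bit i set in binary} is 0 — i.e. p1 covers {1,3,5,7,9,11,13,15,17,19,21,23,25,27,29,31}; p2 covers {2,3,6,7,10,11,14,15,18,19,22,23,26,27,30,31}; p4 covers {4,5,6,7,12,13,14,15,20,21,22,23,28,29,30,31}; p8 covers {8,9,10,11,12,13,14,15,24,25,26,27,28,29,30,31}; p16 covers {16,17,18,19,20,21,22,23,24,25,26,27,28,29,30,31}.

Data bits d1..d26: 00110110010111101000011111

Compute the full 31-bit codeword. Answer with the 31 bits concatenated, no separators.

Place data at non-parity positions: p1 p2 0 p4 0 1 1 p8 0 1 1 0 0 1 0 p16 1 1 1 1 0 1 0 0 0 0 1 1 1 1 1
p1 (pos 1,3,5,7,9,11,13,15,17,19,21,23,25,27,29,31): XOR of data positions = 0⊕0⊕1⊕0⊕1⊕0⊕0⊕1⊕1⊕0⊕0⊕0⊕1⊕1⊕1 = 1
p2 (pos 2,3,6,7,10,11,14,15,18,19,22,23,26,27,30,31): XOR of data positions = 0⊕1⊕1⊕1⊕1⊕1⊕0⊕1⊕1⊕1⊕0⊕0⊕1⊕1⊕1 = 1
p4 (pos 4,5,6,7,12,13,14,15,20,21,22,23,28,29,30,31): XOR of data positions = 0⊕1⊕1⊕0⊕0⊕1⊕0⊕1⊕0⊕1⊕0⊕1⊕1⊕1⊕1 = 1
p8 (pos 8,9,10,11,12,13,14,15,24,25,26,27,28,29,30,31): XOR of data positions = 0⊕1⊕1⊕0⊕0⊕1⊕0⊕0⊕0⊕0⊕1⊕1⊕1⊕1⊕1 = 0
p16 (pos 16,17,18,19,20,21,22,23,24,25,26,27,28,29,30,31): XOR of data positions = 1⊕1⊕1⊕1⊕0⊕1⊕0⊕0⊕0⊕0⊕1⊕1⊕1⊕1⊕1 = 0
Codeword: 1101011001100100111101000011111

1101011001100100111101000011111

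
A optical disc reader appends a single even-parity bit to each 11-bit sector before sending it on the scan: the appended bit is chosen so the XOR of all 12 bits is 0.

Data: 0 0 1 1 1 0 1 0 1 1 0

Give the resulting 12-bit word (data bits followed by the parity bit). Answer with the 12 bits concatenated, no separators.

001110101100

XOR of the 11 data bits: 0⊕0⊕1⊕1⊕1⊕0⊕1⊕0⊕1⊕1⊕0 = 0
Parity bit = 0 (so all 12 bits XOR to 0).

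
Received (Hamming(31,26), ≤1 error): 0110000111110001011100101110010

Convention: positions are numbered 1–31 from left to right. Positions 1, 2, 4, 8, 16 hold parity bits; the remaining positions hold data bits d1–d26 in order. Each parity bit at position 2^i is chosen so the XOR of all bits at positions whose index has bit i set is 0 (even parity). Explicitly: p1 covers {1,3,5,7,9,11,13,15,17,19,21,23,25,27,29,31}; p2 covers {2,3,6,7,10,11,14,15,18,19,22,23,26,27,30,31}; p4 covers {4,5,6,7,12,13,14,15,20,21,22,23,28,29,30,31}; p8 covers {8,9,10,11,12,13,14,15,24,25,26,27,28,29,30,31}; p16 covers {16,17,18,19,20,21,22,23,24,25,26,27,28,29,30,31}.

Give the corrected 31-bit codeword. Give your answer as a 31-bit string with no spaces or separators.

0110000111110001011100100110010

s1 (pos 1,3,5,7,9,11,13,15,17,19,21,23,25,27,29,31): 0⊕1⊕0⊕0⊕1⊕1⊕0⊕0⊕0⊕1⊕0⊕1⊕1⊕1⊕0⊕0 = 1
s2 (pos 2,3,6,7,10,11,14,15,18,19,22,23,26,27,30,31): 1⊕1⊕0⊕0⊕1⊕1⊕0⊕0⊕1⊕1⊕0⊕1⊕1⊕1⊕1⊕0 = 0
s4 (pos 4,5,6,7,12,13,14,15,20,21,22,23,28,29,30,31): 0⊕0⊕0⊕0⊕1⊕0⊕0⊕0⊕1⊕0⊕0⊕1⊕0⊕0⊕1⊕0 = 0
s8 (pos 8,9,10,11,12,13,14,15,24,25,26,27,28,29,30,31): 1⊕1⊕1⊕1⊕1⊕0⊕0⊕0⊕0⊕1⊕1⊕1⊕0⊕0⊕1⊕0 = 1
s16 (pos 16,17,18,19,20,21,22,23,24,25,26,27,28,29,30,31): 1⊕0⊕1⊕1⊕1⊕0⊕0⊕1⊕0⊕1⊕1⊕1⊕0⊕0⊕1⊕0 = 1
Syndrome s16…s1 = 11001 → error at position 25.
Flip position 25: 0110000111110001011100101110010 → 0110000111110001011100100110010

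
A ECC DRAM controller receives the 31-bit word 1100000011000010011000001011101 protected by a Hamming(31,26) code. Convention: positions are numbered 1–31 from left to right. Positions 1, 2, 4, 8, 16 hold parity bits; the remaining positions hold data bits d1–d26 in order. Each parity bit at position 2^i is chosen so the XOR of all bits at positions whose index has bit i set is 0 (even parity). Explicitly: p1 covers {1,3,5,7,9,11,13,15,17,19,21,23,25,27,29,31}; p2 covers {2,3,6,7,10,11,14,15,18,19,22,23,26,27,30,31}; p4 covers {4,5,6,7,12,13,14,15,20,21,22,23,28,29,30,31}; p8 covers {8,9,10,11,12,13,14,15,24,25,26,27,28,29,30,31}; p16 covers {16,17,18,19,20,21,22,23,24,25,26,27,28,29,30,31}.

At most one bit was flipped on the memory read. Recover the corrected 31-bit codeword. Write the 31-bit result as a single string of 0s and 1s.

1100000011000010001000001011101

s1 (pos 1,3,5,7,9,11,13,15,17,19,21,23,25,27,29,31): 1⊕0⊕0⊕0⊕1⊕0⊕0⊕1⊕0⊕1⊕0⊕0⊕1⊕1⊕1⊕1 = 0
s2 (pos 2,3,6,7,10,11,14,15,18,19,22,23,26,27,30,31): 1⊕0⊕0⊕0⊕1⊕0⊕0⊕1⊕1⊕1⊕0⊕0⊕0⊕1⊕0⊕1 = 1
s4 (pos 4,5,6,7,12,13,14,15,20,21,22,23,28,29,30,31): 0⊕0⊕0⊕0⊕0⊕0⊕0⊕1⊕0⊕0⊕0⊕0⊕1⊕1⊕0⊕1 = 0
s8 (pos 8,9,10,11,12,13,14,15,24,25,26,27,28,29,30,31): 0⊕1⊕1⊕0⊕0⊕0⊕0⊕1⊕0⊕1⊕0⊕1⊕1⊕1⊕0⊕1 = 0
s16 (pos 16,17,18,19,20,21,22,23,24,25,26,27,28,29,30,31): 0⊕0⊕1⊕1⊕0⊕0⊕0⊕0⊕0⊕1⊕0⊕1⊕1⊕1⊕0⊕1 = 1
Syndrome s16…s1 = 10010 → error at position 18.
Flip position 18: 1100000011000010011000001011101 → 1100000011000010001000001011101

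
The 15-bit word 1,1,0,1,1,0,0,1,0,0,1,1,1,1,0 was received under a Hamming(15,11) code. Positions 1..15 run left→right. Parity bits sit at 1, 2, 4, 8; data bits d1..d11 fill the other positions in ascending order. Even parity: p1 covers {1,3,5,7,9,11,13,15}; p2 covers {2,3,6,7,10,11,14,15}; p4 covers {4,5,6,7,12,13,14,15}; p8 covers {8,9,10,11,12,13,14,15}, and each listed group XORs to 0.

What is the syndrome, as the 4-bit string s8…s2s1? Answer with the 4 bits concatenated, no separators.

1110

s1 (pos 1,3,5,7,9,11,13,15): 1⊕0⊕1⊕0⊕0⊕1⊕1⊕0 = 0
s2 (pos 2,3,6,7,10,11,14,15): 1⊕0⊕0⊕0⊕0⊕1⊕1⊕0 = 1
s4 (pos 4,5,6,7,12,13,14,15): 1⊕1⊕0⊕0⊕1⊕1⊕1⊕0 = 1
s8 (pos 8,9,10,11,12,13,14,15): 1⊕0⊕0⊕1⊕1⊕1⊕1⊕0 = 1
Syndrome s8…s1 = 1110 → error at position 14.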